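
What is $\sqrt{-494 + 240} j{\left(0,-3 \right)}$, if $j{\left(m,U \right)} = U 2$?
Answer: $- 6 i \sqrt{254} \approx - 95.624 i$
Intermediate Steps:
$j{\left(m,U \right)} = 2 U$
$\sqrt{-494 + 240} j{\left(0,-3 \right)} = \sqrt{-494 + 240} \cdot 2 \left(-3\right) = \sqrt{-254} \left(-6\right) = i \sqrt{254} \left(-6\right) = - 6 i \sqrt{254}$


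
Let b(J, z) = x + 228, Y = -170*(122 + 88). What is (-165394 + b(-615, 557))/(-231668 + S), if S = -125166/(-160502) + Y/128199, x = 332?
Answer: 565276112441822/794472639177205 ≈ 0.71151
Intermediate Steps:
Y = -35700 (Y = -170*210 = -35700)
b(J, z) = 560 (b(J, z) = 332 + 228 = 560)
S = 1719372439/3429365983 (S = -125166/(-160502) - 35700/128199 = -125166*(-1/160502) - 35700*1/128199 = 62583/80251 - 11900/42733 = 1719372439/3429365983 ≈ 0.50137)
(-165394 + b(-615, 557))/(-231668 + S) = (-165394 + 560)/(-231668 + 1719372439/3429365983) = -164834/(-794472639177205/3429365983) = -164834*(-3429365983/794472639177205) = 565276112441822/794472639177205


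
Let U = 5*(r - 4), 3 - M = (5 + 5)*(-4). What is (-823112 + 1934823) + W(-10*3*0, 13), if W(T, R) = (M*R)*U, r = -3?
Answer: 1092146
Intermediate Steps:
M = 43 (M = 3 - (5 + 5)*(-4) = 3 - 10*(-4) = 3 - 1*(-40) = 3 + 40 = 43)
U = -35 (U = 5*(-3 - 4) = 5*(-7) = -35)
W(T, R) = -1505*R (W(T, R) = (43*R)*(-35) = -1505*R)
(-823112 + 1934823) + W(-10*3*0, 13) = (-823112 + 1934823) - 1505*13 = 1111711 - 19565 = 1092146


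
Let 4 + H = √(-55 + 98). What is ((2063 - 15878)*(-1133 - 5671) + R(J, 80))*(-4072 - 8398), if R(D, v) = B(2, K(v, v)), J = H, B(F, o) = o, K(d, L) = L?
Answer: -1172146829800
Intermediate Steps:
H = -4 + √43 (H = -4 + √(-55 + 98) = -4 + √43 ≈ 2.5574)
J = -4 + √43 ≈ 2.5574
R(D, v) = v
((2063 - 15878)*(-1133 - 5671) + R(J, 80))*(-4072 - 8398) = ((2063 - 15878)*(-1133 - 5671) + 80)*(-4072 - 8398) = (-13815*(-6804) + 80)*(-12470) = (93997260 + 80)*(-12470) = 93997340*(-12470) = -1172146829800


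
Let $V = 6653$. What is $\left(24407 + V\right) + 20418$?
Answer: $51478$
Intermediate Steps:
$\left(24407 + V\right) + 20418 = \left(24407 + 6653\right) + 20418 = 31060 + 20418 = 51478$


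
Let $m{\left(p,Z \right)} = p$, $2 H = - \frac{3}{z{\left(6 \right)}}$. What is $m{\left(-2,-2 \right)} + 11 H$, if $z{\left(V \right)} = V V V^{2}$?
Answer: $- \frac{1739}{864} \approx -2.0127$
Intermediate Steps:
$z{\left(V \right)} = V^{4}$ ($z{\left(V \right)} = V^{2} V^{2} = V^{4}$)
$H = - \frac{1}{864}$ ($H = \frac{\left(-3\right) \frac{1}{6^{4}}}{2} = \frac{\left(-3\right) \frac{1}{1296}}{2} = \frac{1}{2} \left(- \frac{1}{432}\right) = - \frac{1}{864} \approx -0.0011574$)
$m{\left(-2,-2 \right)} + 11 H = -2 + 11 \left(- \frac{1}{864}\right) = -2 - \frac{11}{864} = - \frac{1739}{864}$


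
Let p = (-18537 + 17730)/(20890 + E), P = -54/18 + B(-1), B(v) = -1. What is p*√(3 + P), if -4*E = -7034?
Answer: -538*I/15099 ≈ -0.035631*I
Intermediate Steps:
E = 3517/2 (E = -¼*(-7034) = 3517/2 ≈ 1758.5)
P = -4 (P = -54/18 - 1 = -54*1/18 - 1 = -3 - 1 = -4)
p = -538/15099 (p = (-18537 + 17730)/(20890 + 3517/2) = -807/45297/2 = -807*2/45297 = -538/15099 ≈ -0.035631)
p*√(3 + P) = -538*√(3 - 4)/15099 = -538*I/15099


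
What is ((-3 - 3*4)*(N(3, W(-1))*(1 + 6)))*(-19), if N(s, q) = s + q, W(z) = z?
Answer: 3990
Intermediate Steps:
N(s, q) = q + s
((-3 - 3*4)*(N(3, W(-1))*(1 + 6)))*(-19) = ((-3 - 3*4)*((-1 + 3)*(1 + 6)))*(-19) = ((-3 - 12)*(2*7))*(-19) = -15*14*(-19) = -210*(-19) = 3990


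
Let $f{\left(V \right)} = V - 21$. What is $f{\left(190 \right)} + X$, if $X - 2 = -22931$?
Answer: $-22760$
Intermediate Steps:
$X = -22929$ ($X = 2 - 22931 = -22929$)
$f{\left(V \right)} = -21 + V$ ($f{\left(V \right)} = V - 21 = -21 + V$)
$f{\left(190 \right)} + X = \left(-21 + 190\right) - 22929 = 169 - 22929 = -22760$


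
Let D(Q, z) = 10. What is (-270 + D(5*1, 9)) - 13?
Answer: -273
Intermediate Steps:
(-270 + D(5*1, 9)) - 13 = (-270 + 10) - 13 = -260 - 13 = -273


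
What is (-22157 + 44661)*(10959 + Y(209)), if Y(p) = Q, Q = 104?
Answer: 248961752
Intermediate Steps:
Y(p) = 104
(-22157 + 44661)*(10959 + Y(209)) = (-22157 + 44661)*(10959 + 104) = 22504*11063 = 248961752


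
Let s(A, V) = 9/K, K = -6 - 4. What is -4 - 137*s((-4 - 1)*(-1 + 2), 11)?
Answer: 1193/10 ≈ 119.30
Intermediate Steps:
K = -10
s(A, V) = -9/10 (s(A, V) = 9/(-10) = 9*(-1/10) = -9/10)
-4 - 137*s((-4 - 1)*(-1 + 2), 11) = -4 - 137*(-9/10) = -4 + 1233/10 = 1193/10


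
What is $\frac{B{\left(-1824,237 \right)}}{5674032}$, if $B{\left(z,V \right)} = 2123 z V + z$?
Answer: $- \frac{1470752}{9093} \approx -161.75$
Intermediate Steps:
$B{\left(z,V \right)} = z + 2123 V z$ ($B{\left(z,V \right)} = 2123 V z + z = z + 2123 V z$)
$\frac{B{\left(-1824,237 \right)}}{5674032} = \frac{\left(-1824\right) \left(1 + 2123 \cdot 237\right)}{5674032} = - 1824 \left(1 + 503151\right) \frac{1}{5674032} = \left(-1824\right) 503152 \cdot \frac{1}{5674032} = \left(-917749248\right) \frac{1}{5674032} = - \frac{1470752}{9093}$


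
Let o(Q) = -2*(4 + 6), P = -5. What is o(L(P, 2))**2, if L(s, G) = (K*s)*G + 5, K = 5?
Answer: 400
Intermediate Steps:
L(s, G) = 5 + 5*G*s (L(s, G) = (5*s)*G + 5 = 5*G*s + 5 = 5 + 5*G*s)
o(Q) = -20 (o(Q) = -2*10 = -20)
o(L(P, 2))**2 = (-20)**2 = 400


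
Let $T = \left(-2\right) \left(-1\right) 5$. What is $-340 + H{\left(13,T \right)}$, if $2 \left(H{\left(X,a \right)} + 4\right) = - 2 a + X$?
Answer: $- \frac{695}{2} \approx -347.5$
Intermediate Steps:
$T = 10$ ($T = 2 \cdot 5 = 10$)
$H{\left(X,a \right)} = -4 + \frac{X}{2} - a$ ($H{\left(X,a \right)} = -4 + \frac{- 2 a + X}{2} = -4 + \frac{X - 2 a}{2} = -4 + \left(\frac{X}{2} - a\right) = -4 + \frac{X}{2} - a$)
$-340 + H{\left(13,T \right)} = -340 - \frac{15}{2} = - \frac{695}{2}$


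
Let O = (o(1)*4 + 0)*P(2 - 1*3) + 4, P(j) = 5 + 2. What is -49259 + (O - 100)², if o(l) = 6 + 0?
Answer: -44075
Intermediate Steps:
o(l) = 6
P(j) = 7
O = 172 (O = (6*4 + 0)*7 + 4 = (24 + 0)*7 + 4 = 24*7 + 4 = 168 + 4 = 172)
-49259 + (O - 100)² = -49259 + (172 - 100)² = -49259 + 72² = -49259 + 5184 = -44075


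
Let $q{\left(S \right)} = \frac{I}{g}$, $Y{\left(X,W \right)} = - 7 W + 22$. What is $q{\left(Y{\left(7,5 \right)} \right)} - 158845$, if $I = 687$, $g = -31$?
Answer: $- \frac{4924882}{31} \approx -1.5887 \cdot 10^{5}$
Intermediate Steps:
$Y{\left(X,W \right)} = 22 - 7 W$
$q{\left(S \right)} = - \frac{687}{31}$ ($q{\left(S \right)} = \frac{687}{-31} = 687 \left(- \frac{1}{31}\right) = - \frac{687}{31}$)
$q{\left(Y{\left(7,5 \right)} \right)} - 158845 = - \frac{687}{31} - 158845 = - \frac{4924882}{31}$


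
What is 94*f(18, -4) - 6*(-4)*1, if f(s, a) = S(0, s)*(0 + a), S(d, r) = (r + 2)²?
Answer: -150376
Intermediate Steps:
S(d, r) = (2 + r)²
f(s, a) = a*(2 + s)² (f(s, a) = (2 + s)²*(0 + a) = (2 + s)²*a = a*(2 + s)²)
94*f(18, -4) - 6*(-4)*1 = 94*(-4*(2 + 18)²) - 6*(-4)*1 = 94*(-4*20²) + 24*1 = 94*(-4*400) + 24 = 94*(-1600) + 24 = -150400 + 24 = -150376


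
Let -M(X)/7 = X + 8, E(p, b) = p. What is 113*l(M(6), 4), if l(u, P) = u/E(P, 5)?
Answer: -5537/2 ≈ -2768.5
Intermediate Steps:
M(X) = -56 - 7*X (M(X) = -7*(X + 8) = -7*(8 + X) = -56 - 7*X)
l(u, P) = u/P
113*l(M(6), 4) = 113*((-56 - 7*6)/4) = 113*((-56 - 42)*(¼)) = 113*(-98*¼) = 113*(-49/2) = -5537/2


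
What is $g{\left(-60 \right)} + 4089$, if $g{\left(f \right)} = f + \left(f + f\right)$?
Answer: $3909$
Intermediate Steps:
$g{\left(f \right)} = 3 f$ ($g{\left(f \right)} = f + 2 f = 3 f$)
$g{\left(-60 \right)} + 4089 = 3 \left(-60\right) + 4089 = -180 + 4089 = 3909$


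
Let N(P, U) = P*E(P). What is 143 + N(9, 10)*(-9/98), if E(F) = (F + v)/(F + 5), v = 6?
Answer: 194981/1372 ≈ 142.11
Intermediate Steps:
E(F) = (6 + F)/(5 + F) (E(F) = (F + 6)/(F + 5) = (6 + F)/(5 + F))
N(P, U) = P*(6 + P)/(5 + P) (N(P, U) = P*((6 + P)/(5 + P)) = P*(6 + P)/(5 + P))
143 + N(9, 10)*(-9/98) = 143 + (9*(6 + 9)/(5 + 9))*(-9/98) = 143 + (9*15/14)*(-9*1/98) = 143 + (9*(1/14)*15)*(-9/98) = 143 + (135/14)*(-9/98) = 143 - 1215/1372 = 194981/1372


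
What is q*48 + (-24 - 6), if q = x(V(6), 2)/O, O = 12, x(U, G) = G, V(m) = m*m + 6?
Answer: -22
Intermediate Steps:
V(m) = 6 + m² (V(m) = m² + 6 = 6 + m²)
q = ⅙ (q = 2/12 = 2*(1/12) = ⅙ ≈ 0.16667)
q*48 + (-24 - 6) = (⅙)*48 + (-24 - 6) = 8 - 30 = -22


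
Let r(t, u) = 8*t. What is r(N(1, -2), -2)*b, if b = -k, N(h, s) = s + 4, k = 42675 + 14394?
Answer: -913104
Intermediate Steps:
k = 57069
N(h, s) = 4 + s
b = -57069 (b = -1*57069 = -57069)
r(N(1, -2), -2)*b = (8*(4 - 2))*(-57069) = (8*2)*(-57069) = 16*(-57069) = -913104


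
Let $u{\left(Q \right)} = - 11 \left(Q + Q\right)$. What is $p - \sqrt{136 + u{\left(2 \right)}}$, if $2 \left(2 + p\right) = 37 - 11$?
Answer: $11 - 2 \sqrt{23} \approx 1.4083$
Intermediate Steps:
$u{\left(Q \right)} = - 22 Q$ ($u{\left(Q \right)} = - 11 \cdot 2 Q = - 22 Q$)
$p = 11$ ($p = -2 + \frac{37 - 11}{2} = -2 + \frac{1}{2} \cdot 26 = -2 + 13 = 11$)
$p - \sqrt{136 + u{\left(2 \right)}} = 11 - \sqrt{136 - 44} = 11 - \sqrt{92} = 11 - 2 \sqrt{23}$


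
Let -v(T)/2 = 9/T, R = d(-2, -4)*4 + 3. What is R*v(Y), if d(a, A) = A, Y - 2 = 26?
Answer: 117/14 ≈ 8.3571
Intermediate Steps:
Y = 28 (Y = 2 + 26 = 28)
R = -13 (R = -4*4 + 3 = -16 + 3 = -13)
v(T) = -18/T
R*v(Y) = -(-234)/28 = -13*(-9/14) = 117/14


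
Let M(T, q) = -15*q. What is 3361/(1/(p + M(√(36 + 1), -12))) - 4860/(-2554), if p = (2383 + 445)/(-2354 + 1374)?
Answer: 26606174453/44695 ≈ 5.9528e+5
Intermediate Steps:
p = -101/35 (p = 2828/(-980) = 2828*(-1/980) = -101/35 ≈ -2.8857)
3361/(1/(p + M(√(36 + 1), -12))) - 4860/(-2554) = 3361/(1/(-101/35 - 15*(-12))) - 4860/(-2554) = 3361/(1/(-101/35 + 180)) - 4860*(-1/2554) = 3361/(1/(6199/35)) + 2430/1277 = 3361/(35/6199) + 2430/1277 = 3361*(6199/35) + 2430/1277 = 20834839/35 + 2430/1277 = 26606174453/44695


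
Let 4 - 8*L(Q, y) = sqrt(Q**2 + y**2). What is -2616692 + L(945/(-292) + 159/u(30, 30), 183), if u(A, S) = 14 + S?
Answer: -5233383/2 - 3*sqrt(2399344490)/6424 ≈ -2.6167e+6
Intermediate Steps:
L(Q, y) = 1/2 - sqrt(Q**2 + y**2)/8
-2616692 + L(945/(-292) + 159/u(30, 30), 183) = -2616692 + (1/2 - sqrt((945/(-292) + 159/(14 + 30))**2 + 183**2)/8) = -2616692 + (1/2 - sqrt((945*(-1/292) + 159/44)**2 + 33489)/8) = -2616692 + (1/2 - sqrt((-945/292 + 159*(1/44))**2 + 33489)/8) = -2616692 + (1/2 - sqrt((-945/292 + 159/44)**2 + 33489)/8) = -2616692 + (1/2 - sqrt((303/803)**2 + 33489)/8) = -2616692 + (1/2 - sqrt(91809/644809 + 33489)/8) = -2616692 + (1/2 - 3*sqrt(2399344490)/6424) = -5233383/2 - 3*sqrt(2399344490)/6424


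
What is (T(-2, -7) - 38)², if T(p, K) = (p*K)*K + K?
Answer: 20449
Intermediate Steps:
T(p, K) = K + p*K² (T(p, K) = (K*p)*K + K = p*K² + K = K + p*K²)
(T(-2, -7) - 38)² = (-7*(1 - 7*(-2)) - 38)² = (-7*(1 + 14) - 38)² = (-7*15 - 38)² = (-105 - 38)² = (-143)² = 20449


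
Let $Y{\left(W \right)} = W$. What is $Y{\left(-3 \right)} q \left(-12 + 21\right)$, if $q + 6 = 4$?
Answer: $54$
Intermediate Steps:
$q = -2$ ($q = -6 + 4 = -2$)
$Y{\left(-3 \right)} q \left(-12 + 21\right) = - 3 \left(- 2 \left(-12 + 21\right)\right) = - 3 \left(\left(-2\right) 9\right) = \left(-3\right) \left(-18\right) = 54$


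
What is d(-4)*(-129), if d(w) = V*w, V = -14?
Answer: -7224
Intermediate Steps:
d(w) = -14*w
d(-4)*(-129) = -14*(-4)*(-129) = 56*(-129) = -7224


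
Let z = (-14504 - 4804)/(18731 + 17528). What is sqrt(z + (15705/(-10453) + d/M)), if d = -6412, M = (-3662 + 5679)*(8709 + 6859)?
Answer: I*sqrt(91920101909517131110331813371)/212523748247402 ≈ 1.4266*I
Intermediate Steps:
M = 31400656 (M = 2017*15568 = 31400656)
z = -19308/36259 ≈ -0.53250
sqrt(z + (15705/(-10453) + d/M)) = sqrt(-19308/36259 + (15705/(-10453) - 6412/31400656)) = sqrt(-19308/36259 + (15705*(-1/10453) - 6412*1/31400656)) = sqrt(-19308/36259 + (-15705/10453 - 229/1121452)) = sqrt(-19308/36259 - 17614797397/11722537756) = sqrt(-865033697810671/425047496494804) = I*sqrt(91920101909517131110331813371)/212523748247402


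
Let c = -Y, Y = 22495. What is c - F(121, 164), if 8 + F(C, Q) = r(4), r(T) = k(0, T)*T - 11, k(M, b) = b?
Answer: -22492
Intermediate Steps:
r(T) = -11 + T² (r(T) = T*T - 11 = T² - 11 = -11 + T²)
F(C, Q) = -3 (F(C, Q) = -8 + (-11 + 4²) = -8 + (-11 + 16) = -8 + 5 = -3)
c = -22495 (c = -1*22495 = -22495)
c - F(121, 164) = -22495 - 1*(-3) = -22495 + 3 = -22492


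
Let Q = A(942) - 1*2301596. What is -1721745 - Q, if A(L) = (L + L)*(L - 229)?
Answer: -763441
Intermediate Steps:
A(L) = 2*L*(-229 + L) (A(L) = (2*L)*(-229 + L) = 2*L*(-229 + L))
Q = -958304 (Q = 2*942*(-229 + 942) - 1*2301596 = 2*942*713 - 2301596 = 1343292 - 2301596 = -958304)
-1721745 - Q = -1721745 - 1*(-958304) = -1721745 + 958304 = -763441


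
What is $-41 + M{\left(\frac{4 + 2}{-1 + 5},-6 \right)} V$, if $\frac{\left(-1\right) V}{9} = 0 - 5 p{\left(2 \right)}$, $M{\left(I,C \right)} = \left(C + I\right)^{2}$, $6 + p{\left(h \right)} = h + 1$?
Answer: $- \frac{11099}{4} \approx -2774.8$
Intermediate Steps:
$p{\left(h \right)} = -5 + h$ ($p{\left(h \right)} = -6 + \left(h + 1\right) = -6 + \left(1 + h\right) = -5 + h$)
$V = -135$ ($V = - 9 \left(0 - 5 \left(-5 + 2\right)\right) = - 9 \left(0 - -15\right) = - 9 \left(0 + 15\right) = \left(-9\right) 15 = -135$)
$-41 + M{\left(\frac{4 + 2}{-1 + 5},-6 \right)} V = -41 + \left(-6 + \frac{4 + 2}{-1 + 5}\right)^{2} \left(-135\right) = -41 + \left(-6 + \frac{6}{4}\right)^{2} \left(-135\right) = -41 + \left(-6 + 6 \cdot \frac{1}{4}\right)^{2} \left(-135\right) = -41 + \left(-6 + \frac{3}{2}\right)^{2} \left(-135\right) = -41 + \left(- \frac{9}{2}\right)^{2} \left(-135\right) = -41 + \frac{81}{4} \left(-135\right) = -41 - \frac{10935}{4} = - \frac{11099}{4}$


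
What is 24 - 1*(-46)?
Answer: 70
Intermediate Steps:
24 - 1*(-46) = 24 + 46 = 70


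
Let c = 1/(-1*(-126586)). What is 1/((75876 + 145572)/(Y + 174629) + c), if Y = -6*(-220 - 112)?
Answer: 22357745906/28032393149 ≈ 0.79757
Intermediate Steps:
Y = 1992 (Y = -6*(-332) = 1992)
c = 1/126586 ≈ 7.8998e-6
1/((75876 + 145572)/(Y + 174629) + c) = 1/((75876 + 145572)/(1992 + 174629) + 1/126586) = 1/(221448/176621 + 1/126586) = 1/(28032393149/22357745906) = 22357745906/28032393149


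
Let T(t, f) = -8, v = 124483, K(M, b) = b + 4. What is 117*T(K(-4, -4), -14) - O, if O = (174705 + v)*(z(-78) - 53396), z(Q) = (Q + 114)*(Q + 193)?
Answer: 14736803192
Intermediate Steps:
K(M, b) = 4 + b
z(Q) = (114 + Q)*(193 + Q)
O = -14736804128 (O = (174705 + 124483)*((22002 + (-78)² + 307*(-78)) - 53396) = 299188*((22002 + 6084 - 23946) - 53396) = 299188*(4140 - 53396) = 299188*(-49256) = -14736804128)
117*T(K(-4, -4), -14) - O = 117*(-8) - 1*(-14736804128) = -936 + 14736804128 = 14736803192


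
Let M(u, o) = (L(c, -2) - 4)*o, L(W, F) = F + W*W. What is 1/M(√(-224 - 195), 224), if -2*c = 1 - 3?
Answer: -1/1120 ≈ -0.00089286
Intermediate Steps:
c = 1 (c = -(1 - 3)/2 = -½*(-2) = 1)
L(W, F) = F + W²
M(u, o) = -5*o (M(u, o) = ((-2 + 1²) - 4)*o = ((-2 + 1) - 4)*o = (-1 - 4)*o = -5*o)
1/M(√(-224 - 195), 224) = 1/(-5*224) = 1/(-1120) = -1/1120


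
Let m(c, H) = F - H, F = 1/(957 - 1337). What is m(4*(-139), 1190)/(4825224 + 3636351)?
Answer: -452201/3215398500 ≈ -0.00014064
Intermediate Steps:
F = -1/380 (F = 1/(-380) = -1/380 ≈ -0.0026316)
m(c, H) = -1/380 - H
m(4*(-139), 1190)/(4825224 + 3636351) = (-1/380 - 1*1190)/(4825224 + 3636351) = (-1/380 - 1190)/8461575 = -452201/380*1/8461575 = -452201/3215398500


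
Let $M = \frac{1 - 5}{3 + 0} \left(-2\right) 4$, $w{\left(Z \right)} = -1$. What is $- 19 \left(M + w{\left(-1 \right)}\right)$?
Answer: $- \frac{551}{3} \approx -183.67$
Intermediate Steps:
$M = \frac{32}{3}$ ($M = - \frac{4}{3} \left(-2\right) 4 = \left(-4\right) \frac{1}{3} \left(-2\right) 4 = \left(- \frac{4}{3}\right) \left(-2\right) 4 = \frac{8}{3} \cdot 4 = \frac{32}{3} \approx 10.667$)
$- 19 \left(M + w{\left(-1 \right)}\right) = - 19 \left(\frac{32}{3} - 1\right) = \left(-19\right) \frac{29}{3} = - \frac{551}{3}$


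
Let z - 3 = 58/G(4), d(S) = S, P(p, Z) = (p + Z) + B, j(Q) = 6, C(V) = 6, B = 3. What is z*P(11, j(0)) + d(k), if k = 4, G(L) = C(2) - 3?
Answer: 1352/3 ≈ 450.67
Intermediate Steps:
G(L) = 3 (G(L) = 6 - 3 = 3)
P(p, Z) = 3 + Z + p (P(p, Z) = (p + Z) + 3 = (Z + p) + 3 = 3 + Z + p)
z = 67/3 (z = 3 + 58/3 = 67/3 ≈ 22.333)
z*P(11, j(0)) + d(k) = 67*(3 + 6 + 11)/3 + 4 = (67/3)*20 + 4 = 1340/3 + 4 = 1352/3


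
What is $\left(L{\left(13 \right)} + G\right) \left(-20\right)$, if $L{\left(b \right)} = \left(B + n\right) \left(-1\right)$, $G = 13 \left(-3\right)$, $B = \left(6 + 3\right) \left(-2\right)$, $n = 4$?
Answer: $500$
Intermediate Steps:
$B = -18$ ($B = 9 \left(-2\right) = -18$)
$G = -39$
$L{\left(b \right)} = 14$ ($L{\left(b \right)} = \left(-18 + 4\right) \left(-1\right) = \left(-14\right) \left(-1\right) = 14$)
$\left(L{\left(13 \right)} + G\right) \left(-20\right) = \left(14 - 39\right) \left(-20\right) = \left(-25\right) \left(-20\right) = 500$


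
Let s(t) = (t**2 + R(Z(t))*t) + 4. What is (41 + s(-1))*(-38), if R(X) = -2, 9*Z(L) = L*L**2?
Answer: -1824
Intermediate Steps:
Z(L) = L**3/9 (Z(L) = (L*L**2)/9 = L**3/9)
s(t) = 4 + t**2 - 2*t (s(t) = (t**2 - 2*t) + 4 = 4 + t**2 - 2*t)
(41 + s(-1))*(-38) = (41 + (4 + (-1)**2 - 2*(-1)))*(-38) = (41 + (4 + 1 + 2))*(-38) = (41 + 7)*(-38) = 48*(-38) = -1824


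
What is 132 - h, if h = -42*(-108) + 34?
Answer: -4438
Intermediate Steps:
h = 4570 (h = 4536 + 34 = 4570)
132 - h = 132 - 1*4570 = 132 - 4570 = -4438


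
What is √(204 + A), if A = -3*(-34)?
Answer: 3*√34 ≈ 17.493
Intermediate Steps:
A = 102
√(204 + A) = √(204 + 102) = √306 = 3*√34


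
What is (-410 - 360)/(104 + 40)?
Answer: -385/72 ≈ -5.3472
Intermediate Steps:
(-410 - 360)/(104 + 40) = -770/144 = -770*1/144 = -385/72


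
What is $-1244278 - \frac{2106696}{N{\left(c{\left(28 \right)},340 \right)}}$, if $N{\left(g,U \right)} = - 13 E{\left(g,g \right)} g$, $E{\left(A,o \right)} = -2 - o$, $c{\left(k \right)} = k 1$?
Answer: $- \frac{566234269}{455} \approx -1.2445 \cdot 10^{6}$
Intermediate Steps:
$c{\left(k \right)} = k$
$N{\left(g,U \right)} = g \left(26 + 13 g\right)$ ($N{\left(g,U \right)} = - 13 \left(-2 - g\right) g = \left(26 + 13 g\right) g = g \left(26 + 13 g\right)$)
$-1244278 - \frac{2106696}{N{\left(c{\left(28 \right)},340 \right)}} = -1244278 - \frac{2106696}{13 \cdot 28 \left(2 + 28\right)} = -1244278 - \frac{2106696}{13 \cdot 28 \cdot 30} = -1244278 - \frac{2106696}{10920} = -1244278 - \frac{87779}{455} = - \frac{566234269}{455}$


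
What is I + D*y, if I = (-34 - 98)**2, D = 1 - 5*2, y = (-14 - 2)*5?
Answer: 18144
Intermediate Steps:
y = -80 (y = -16*5 = -80)
D = -9 (D = 1 - 10 = -9)
I = 17424 (I = (-132)**2 = 17424)
I + D*y = 17424 - 9*(-80) = 17424 + 720 = 18144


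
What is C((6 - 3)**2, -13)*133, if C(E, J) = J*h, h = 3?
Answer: -5187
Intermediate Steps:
C(E, J) = 3*J (C(E, J) = J*3 = 3*J)
C((6 - 3)**2, -13)*133 = (3*(-13))*133 = -39*133 = -5187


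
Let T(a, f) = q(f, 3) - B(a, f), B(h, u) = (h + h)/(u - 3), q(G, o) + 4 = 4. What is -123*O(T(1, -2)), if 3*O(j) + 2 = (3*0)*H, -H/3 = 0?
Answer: 82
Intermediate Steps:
H = 0 (H = -3*0 = 0)
q(G, o) = 0 (q(G, o) = -4 + 4 = 0)
B(h, u) = 2*h/(-3 + u) (B(h, u) = (2*h)/(-3 + u) = 2*h/(-3 + u))
T(a, f) = -2*a/(-3 + f) (T(a, f) = 0 - 2*a/(-3 + f) = -2*a/(-3 + f))
O(j) = -2/3 (O(j) = -2/3 + ((3*0)*0)/3 = -2/3 + (0*0)/3 = -2/3 + (1/3)*0 = -2/3 + 0 = -2/3)
-123*O(T(1, -2)) = -123*(-2/3) = 82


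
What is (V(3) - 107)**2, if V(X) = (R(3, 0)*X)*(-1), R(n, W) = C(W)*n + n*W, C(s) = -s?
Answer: 11449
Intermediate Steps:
R(n, W) = 0 (R(n, W) = (-W)*n + n*W = -W*n + W*n = 0)
V(X) = 0 (V(X) = (0*X)*(-1) = 0*(-1) = 0)
(V(3) - 107)**2 = (0 - 107)**2 = (-107)**2 = 11449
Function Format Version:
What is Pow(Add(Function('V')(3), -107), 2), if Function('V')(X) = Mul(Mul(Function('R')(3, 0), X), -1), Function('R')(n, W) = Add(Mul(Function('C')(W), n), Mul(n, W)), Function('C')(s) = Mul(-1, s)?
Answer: 11449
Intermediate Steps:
Function('R')(n, W) = 0 (Function('R')(n, W) = Add(Mul(Mul(-1, W), n), Mul(n, W)) = Add(Mul(-1, W, n), Mul(W, n)) = 0)
Function('V')(X) = 0 (Function('V')(X) = Mul(Mul(0, X), -1) = Mul(0, -1) = 0)
Pow(Add(Function('V')(3), -107), 2) = Pow(Add(0, -107), 2) = Pow(-107, 2) = 11449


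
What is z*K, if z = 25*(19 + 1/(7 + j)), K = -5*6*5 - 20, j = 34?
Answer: -3315000/41 ≈ -80854.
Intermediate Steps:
K = -170 (K = -30*5 - 20 = -150 - 20 = -170)
z = 19500/41 (z = 25*(19 + 1/(7 + 34)) = 25*(19 + 1/41) = 25*(780/41) = 19500/41 ≈ 475.61)
z*K = (19500/41)*(-170) = -3315000/41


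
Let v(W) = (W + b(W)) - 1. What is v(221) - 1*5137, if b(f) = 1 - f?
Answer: -5137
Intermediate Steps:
v(W) = 0 (v(W) = (W + (1 - W)) - 1 = 1 - 1 = 0)
v(221) - 1*5137 = 0 - 1*5137 = 0 - 5137 = -5137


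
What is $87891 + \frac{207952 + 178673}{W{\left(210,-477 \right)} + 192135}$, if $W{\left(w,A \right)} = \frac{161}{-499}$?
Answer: $\frac{8426760480639}{95875204} \approx 87893.0$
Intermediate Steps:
$W{\left(w,A \right)} = - \frac{161}{499}$ ($W{\left(w,A \right)} = 161 \left(- \frac{1}{499}\right) = - \frac{161}{499}$)
$87891 + \frac{207952 + 178673}{W{\left(210,-477 \right)} + 192135} = 87891 + \frac{207952 + 178673}{- \frac{161}{499} + 192135} = 87891 + \frac{386625}{\frac{95875204}{499}} = 87891 + 386625 \cdot \frac{499}{95875204} = 87891 + \frac{192925875}{95875204} = \frac{8426760480639}{95875204}$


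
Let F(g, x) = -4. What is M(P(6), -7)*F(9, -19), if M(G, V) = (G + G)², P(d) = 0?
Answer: 0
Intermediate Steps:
M(G, V) = 4*G² (M(G, V) = (2*G)² = 4*G²)
M(P(6), -7)*F(9, -19) = (4*0²)*(-4) = (4*0)*(-4) = 0*(-4) = 0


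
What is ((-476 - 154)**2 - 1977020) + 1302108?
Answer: -278012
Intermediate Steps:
((-476 - 154)**2 - 1977020) + 1302108 = ((-630)**2 - 1977020) + 1302108 = (396900 - 1977020) + 1302108 = -1580120 + 1302108 = -278012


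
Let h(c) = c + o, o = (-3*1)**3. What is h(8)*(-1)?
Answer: 19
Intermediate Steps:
o = -27 (o = (-3)**3 = -27)
h(c) = -27 + c (h(c) = c - 27 = -27 + c)
h(8)*(-1) = (-27 + 8)*(-1) = -19*(-1) = 19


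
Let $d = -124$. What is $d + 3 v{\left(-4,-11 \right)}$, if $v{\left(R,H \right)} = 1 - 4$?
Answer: $-133$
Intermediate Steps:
$v{\left(R,H \right)} = -3$ ($v{\left(R,H \right)} = 1 - 4 = -3$)
$d + 3 v{\left(-4,-11 \right)} = -124 + 3 \left(-3\right) = -124 - 9 = -133$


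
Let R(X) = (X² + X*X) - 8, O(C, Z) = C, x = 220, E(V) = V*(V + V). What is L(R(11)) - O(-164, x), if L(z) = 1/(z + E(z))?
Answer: 17998345/109746 ≈ 164.00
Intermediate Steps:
E(V) = 2*V² (E(V) = V*(2*V) = 2*V²)
R(X) = -8 + 2*X² (R(X) = (X² + X²) - 8 = 2*X² - 8 = -8 + 2*X²)
L(z) = 1/(z + 2*z²)
L(R(11)) - O(-164, x) = 1/((-8 + 2*11²)*(1 + 2*(-8 + 2*11²))) - 1*(-164) = 1/((-8 + 2*121)*(1 + 2*(-8 + 2*121))) + 164 = 1/((-8 + 242)*(1 + 2*(-8 + 242))) + 164 = 1/(234*(1 + 2*234)) + 164 = 1/(234*(1 + 468)) + 164 = (1/234)/469 + 164 = (1/234)*(1/469) + 164 = 1/109746 + 164 = 17998345/109746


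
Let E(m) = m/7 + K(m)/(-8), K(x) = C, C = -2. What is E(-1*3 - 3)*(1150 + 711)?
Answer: -31637/28 ≈ -1129.9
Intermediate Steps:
K(x) = -2
E(m) = ¼ + m/7 (E(m) = m/7 - 2/(-8) = m*(⅐) - 2*(-⅛) = m/7 + ¼ = ¼ + m/7)
E(-1*3 - 3)*(1150 + 711) = (¼ + (-1*3 - 3)/7)*(1150 + 711) = (¼ + (-3 - 3)/7)*1861 = (¼ + (⅐)*(-6))*1861 = (¼ - 6/7)*1861 = -17/28*1861 = -31637/28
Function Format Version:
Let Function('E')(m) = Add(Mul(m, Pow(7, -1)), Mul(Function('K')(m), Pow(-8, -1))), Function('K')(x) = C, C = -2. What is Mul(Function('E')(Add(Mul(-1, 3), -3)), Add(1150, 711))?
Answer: Rational(-31637, 28) ≈ -1129.9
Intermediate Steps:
Function('K')(x) = -2
Function('E')(m) = Add(Rational(1, 4), Mul(Rational(1, 7), m)) (Function('E')(m) = Add(Mul(m, Pow(7, -1)), Mul(-2, Pow(-8, -1))) = Add(Mul(m, Rational(1, 7)), Mul(-2, Rational(-1, 8))) = Add(Mul(Rational(1, 7), m), Rational(1, 4)) = Add(Rational(1, 4), Mul(Rational(1, 7), m)))
Mul(Function('E')(Add(Mul(-1, 3), -3)), Add(1150, 711)) = Mul(Add(Rational(1, 4), Mul(Rational(1, 7), Add(Mul(-1, 3), -3))), Add(1150, 711)) = Mul(Add(Rational(1, 4), Mul(Rational(1, 7), Add(-3, -3))), 1861) = Mul(Add(Rational(1, 4), Mul(Rational(1, 7), -6)), 1861) = Mul(Add(Rational(1, 4), Rational(-6, 7)), 1861) = Mul(Rational(-17, 28), 1861) = Rational(-31637, 28)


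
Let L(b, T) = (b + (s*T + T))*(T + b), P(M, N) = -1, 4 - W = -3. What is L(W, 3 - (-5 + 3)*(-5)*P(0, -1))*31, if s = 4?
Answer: 44640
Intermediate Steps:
W = 7 (W = 4 - 1*(-3) = 4 + 3 = 7)
L(b, T) = (T + b)*(b + 5*T) (L(b, T) = (b + (4*T + T))*(T + b) = (b + 5*T)*(T + b) = (T + b)*(b + 5*T))
L(W, 3 - (-5 + 3)*(-5)*P(0, -1))*31 = (7² + 5*(3 - (-5 + 3)*(-5)*(-1))² + 6*(3 - (-5 + 3)*(-5)*(-1))*7)*31 = (49 + 5*(3 - (-2*(-5))*(-1))² + 6*(3 - (-2*(-5))*(-1))*7)*31 = (49 + 5*(3 - 10*(-1))² + 6*(3 - 10*(-1))*7)*31 = (49 + 5*(3 - 1*(-10))² + 6*(3 - 1*(-10))*7)*31 = (49 + 5*(3 + 10)² + 6*(3 + 10)*7)*31 = (49 + 5*13² + 6*13*7)*31 = (49 + 5*169 + 546)*31 = (49 + 845 + 546)*31 = 1440*31 = 44640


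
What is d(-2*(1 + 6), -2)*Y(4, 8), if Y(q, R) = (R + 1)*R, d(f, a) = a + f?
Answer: -1152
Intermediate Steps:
Y(q, R) = R*(1 + R) (Y(q, R) = (1 + R)*R = R*(1 + R))
d(-2*(1 + 6), -2)*Y(4, 8) = (-2 - 2*(1 + 6))*(8*(1 + 8)) = (-2 - 2*7)*(8*9) = (-2 - 14)*72 = -16*72 = -1152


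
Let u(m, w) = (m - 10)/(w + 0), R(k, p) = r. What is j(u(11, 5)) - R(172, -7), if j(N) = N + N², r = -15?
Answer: 381/25 ≈ 15.240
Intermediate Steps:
R(k, p) = -15
u(m, w) = (-10 + m)/w
j(u(11, 5)) - R(172, -7) = ((-10 + 11)/5)*(1 + (-10 + 11)/5) - 1*(-15) = ((⅕)*1)*(1 + (⅕)*1) + 15 = (1 + ⅕)/5 + 15 = (⅕)*(6/5) + 15 = 6/25 + 15 = 381/25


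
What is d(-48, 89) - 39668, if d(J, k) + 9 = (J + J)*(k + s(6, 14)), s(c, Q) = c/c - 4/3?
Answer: -48189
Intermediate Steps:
s(c, Q) = -1/3 (s(c, Q) = 1 - 4*1/3 = 1 - 4/3 = -1/3)
d(J, k) = -9 + 2*J*(-1/3 + k) (d(J, k) = -9 + (J + J)*(k - 1/3) = -9 + (2*J)*(-1/3 + k) = -9 + 2*J*(-1/3 + k))
d(-48, 89) - 39668 = (-9 - 2/3*(-48) + 2*(-48)*89) - 39668 = (-9 + 32 - 8544) - 39668 = -8521 - 39668 = -48189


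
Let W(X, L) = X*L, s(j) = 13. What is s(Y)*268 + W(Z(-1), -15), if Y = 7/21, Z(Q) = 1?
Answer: 3469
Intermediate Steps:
Y = 1/3 (Y = 7*(1/21) = 1/3 ≈ 0.33333)
W(X, L) = L*X
s(Y)*268 + W(Z(-1), -15) = 13*268 - 15*1 = 3484 - 15 = 3469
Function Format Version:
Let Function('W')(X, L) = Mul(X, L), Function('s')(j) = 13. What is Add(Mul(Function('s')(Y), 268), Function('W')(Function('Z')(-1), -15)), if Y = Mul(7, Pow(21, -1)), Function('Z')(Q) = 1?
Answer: 3469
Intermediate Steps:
Y = Rational(1, 3) (Y = Mul(7, Rational(1, 21)) = Rational(1, 3) ≈ 0.33333)
Function('W')(X, L) = Mul(L, X)
Add(Mul(Function('s')(Y), 268), Function('W')(Function('Z')(-1), -15)) = Add(Mul(13, 268), Mul(-15, 1)) = Add(3484, -15) = 3469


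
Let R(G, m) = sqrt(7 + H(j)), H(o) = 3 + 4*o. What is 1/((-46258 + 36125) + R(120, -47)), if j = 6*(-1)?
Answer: -10133/102677703 - I*sqrt(14)/102677703 ≈ -9.8687e-5 - 3.6441e-8*I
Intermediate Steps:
j = -6
R(G, m) = I*sqrt(14) (R(G, m) = sqrt(7 + (3 + 4*(-6))) = sqrt(7 + (3 - 24)) = sqrt(7 - 21) = sqrt(-14) = I*sqrt(14))
1/((-46258 + 36125) + R(120, -47)) = 1/((-46258 + 36125) + I*sqrt(14)) = 1/(-10133 + I*sqrt(14))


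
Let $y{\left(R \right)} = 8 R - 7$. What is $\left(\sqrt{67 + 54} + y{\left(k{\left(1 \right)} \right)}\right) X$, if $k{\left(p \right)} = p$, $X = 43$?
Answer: $516$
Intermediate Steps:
$y{\left(R \right)} = -7 + 8 R$
$\left(\sqrt{67 + 54} + y{\left(k{\left(1 \right)} \right)}\right) X = \left(\sqrt{67 + 54} + \left(-7 + 8 \cdot 1\right)\right) 43 = \left(\sqrt{121} + \left(-7 + 8\right)\right) 43 = \left(11 + 1\right) 43 = 12 \cdot 43 = 516$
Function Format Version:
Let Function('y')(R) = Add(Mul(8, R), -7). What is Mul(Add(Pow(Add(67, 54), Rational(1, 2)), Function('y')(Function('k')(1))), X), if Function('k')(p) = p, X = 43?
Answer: 516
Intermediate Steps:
Function('y')(R) = Add(-7, Mul(8, R))
Mul(Add(Pow(Add(67, 54), Rational(1, 2)), Function('y')(Function('k')(1))), X) = Mul(Add(Pow(Add(67, 54), Rational(1, 2)), Add(-7, Mul(8, 1))), 43) = Mul(Add(Pow(121, Rational(1, 2)), Add(-7, 8)), 43) = Mul(Add(11, 1), 43) = Mul(12, 43) = 516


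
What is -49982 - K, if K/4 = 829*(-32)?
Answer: 56130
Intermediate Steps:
K = -106112 (K = 4*(829*(-32)) = 4*(-26528) = -106112)
-49982 - K = -49982 - 1*(-106112) = -49982 + 106112 = 56130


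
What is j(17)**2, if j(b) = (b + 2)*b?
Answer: 104329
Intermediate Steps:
j(b) = b*(2 + b) (j(b) = (2 + b)*b = b*(2 + b))
j(17)**2 = (17*(2 + 17))**2 = (17*19)**2 = 323**2 = 104329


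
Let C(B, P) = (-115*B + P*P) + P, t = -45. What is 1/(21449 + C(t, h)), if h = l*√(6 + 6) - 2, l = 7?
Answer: 13607/370298252 + 21*√3/370298252 ≈ 3.6844e-5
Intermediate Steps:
h = -2 + 14*√3 (h = 7*√(6 + 6) - 2 = 7*√12 - 2 = 7*(2*√3) - 2 = 14*√3 - 2 = -2 + 14*√3 ≈ 22.249)
C(B, P) = P + P² - 115*B (C(B, P) = (-115*B + P²) + P = (P² - 115*B) + P = P + P² - 115*B)
1/(21449 + C(t, h)) = 1/(21449 + ((-2 + 14*√3) + (-2 + 14*√3)² - 115*(-45))) = 1/(21449 + ((-2 + 14*√3) + (-2 + 14*√3)² + 5175)) = 1/(21449 + (5173 + (-2 + 14*√3)² + 14*√3)) = 1/(26622 + (-2 + 14*√3)² + 14*√3)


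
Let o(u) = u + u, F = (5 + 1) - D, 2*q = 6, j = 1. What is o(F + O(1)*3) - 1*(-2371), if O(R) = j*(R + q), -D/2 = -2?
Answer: 2399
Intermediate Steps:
D = 4 (D = -2*(-2) = 4)
q = 3 (q = (1/2)*6 = 3)
F = 2 (F = (5 + 1) - 1*4 = 6 - 4 = 2)
O(R) = 3 + R (O(R) = 1*(R + 3) = 1*(3 + R) = 3 + R)
o(u) = 2*u
o(F + O(1)*3) - 1*(-2371) = 2*(2 + (3 + 1)*3) - 1*(-2371) = 2*(2 + 4*3) + 2371 = 2*(2 + 12) + 2371 = 2*14 + 2371 = 28 + 2371 = 2399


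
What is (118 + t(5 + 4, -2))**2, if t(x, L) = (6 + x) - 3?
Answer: 16900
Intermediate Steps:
t(x, L) = 3 + x
(118 + t(5 + 4, -2))**2 = (118 + (3 + (5 + 4)))**2 = (118 + (3 + 9))**2 = (118 + 12)**2 = 130**2 = 16900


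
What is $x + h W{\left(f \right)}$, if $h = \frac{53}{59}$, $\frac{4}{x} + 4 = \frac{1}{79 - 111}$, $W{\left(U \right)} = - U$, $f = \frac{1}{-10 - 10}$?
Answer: $- \frac{144203}{152220} \approx -0.94733$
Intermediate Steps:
$f = - \frac{1}{20}$ ($f = \frac{1}{-20} = - \frac{1}{20} \approx -0.05$)
$x = - \frac{128}{129}$ ($x = \frac{4}{-4 + \frac{1}{79 - 111}} = \frac{4}{-4 + \frac{1}{-32}} = \frac{4}{-4 - \frac{1}{32}} = \frac{4}{- \frac{129}{32}} = 4 \left(- \frac{32}{129}\right) = - \frac{128}{129} \approx -0.99225$)
$h = \frac{53}{59}$ ($h = 53 \cdot \frac{1}{59} = \frac{53}{59} \approx 0.8983$)
$x + h W{\left(f \right)} = - \frac{128}{129} + \frac{53 \left(\left(-1\right) \left(- \frac{1}{20}\right)\right)}{59} = - \frac{128}{129} + \frac{53}{59} \cdot \frac{1}{20} = - \frac{128}{129} + \frac{53}{1180} = - \frac{144203}{152220}$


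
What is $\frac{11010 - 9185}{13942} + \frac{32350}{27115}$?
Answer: $\frac{100101715}{75607466} \approx 1.324$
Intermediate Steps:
$\frac{11010 - 9185}{13942} + \frac{32350}{27115} = \left(11010 - 9185\right) \frac{1}{13942} + 32350 \cdot \frac{1}{27115} = 1825 \cdot \frac{1}{13942} + \frac{6470}{5423} = \frac{1825}{13942} + \frac{6470}{5423} = \frac{100101715}{75607466}$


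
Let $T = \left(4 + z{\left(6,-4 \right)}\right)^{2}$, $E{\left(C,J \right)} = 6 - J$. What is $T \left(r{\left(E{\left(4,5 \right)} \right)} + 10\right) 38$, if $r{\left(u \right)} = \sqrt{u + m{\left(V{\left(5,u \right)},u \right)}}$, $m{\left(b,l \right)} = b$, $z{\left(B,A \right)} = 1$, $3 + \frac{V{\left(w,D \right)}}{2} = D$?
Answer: $9500 + 950 i \sqrt{3} \approx 9500.0 + 1645.4 i$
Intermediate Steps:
$V{\left(w,D \right)} = -6 + 2 D$
$T = 25$ ($T = \left(4 + 1\right)^{2} = 5^{2} = 25$)
$r{\left(u \right)} = \sqrt{-6 + 3 u}$ ($r{\left(u \right)} = \sqrt{u + \left(-6 + 2 u\right)} = \sqrt{-6 + 3 u}$)
$T \left(r{\left(E{\left(4,5 \right)} \right)} + 10\right) 38 = 25 \left(\sqrt{-6 + 3 \left(6 - 5\right)} + 10\right) 38 = 25 \left(\sqrt{-6 + 3 \cdot 1} + 10\right) 38 = 25 \left(\sqrt{-6 + 3} + 10\right) 38 = 25 \left(\sqrt{-3} + 10\right) 38 = 25 \left(i \sqrt{3} + 10\right) 38 = 25 \left(10 + i \sqrt{3}\right) 38 = \left(250 + 25 i \sqrt{3}\right) 38 = 9500 + 950 i \sqrt{3}$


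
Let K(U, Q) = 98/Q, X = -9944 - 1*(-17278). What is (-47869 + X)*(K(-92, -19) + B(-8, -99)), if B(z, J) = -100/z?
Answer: -11309265/38 ≈ -2.9761e+5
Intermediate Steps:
X = 7334 (X = -9944 + 17278 = 7334)
(-47869 + X)*(K(-92, -19) + B(-8, -99)) = (-47869 + 7334)*(98/(-19) - 100/(-8)) = -40535*(98*(-1/19) - 100*(-⅛)) = -40535*(-98/19 + 25/2) = -40535*279/38 = -11309265/38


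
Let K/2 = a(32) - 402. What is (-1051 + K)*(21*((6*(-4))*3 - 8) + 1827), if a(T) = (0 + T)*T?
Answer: 28371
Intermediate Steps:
a(T) = T**2 (a(T) = T*T = T**2)
K = 1244 (K = 2*(32**2 - 402) = 2*(1024 - 402) = 2*622 = 1244)
(-1051 + K)*(21*((6*(-4))*3 - 8) + 1827) = (-1051 + 1244)*(21*((6*(-4))*3 - 8) + 1827) = 193*(21*(-24*3 - 8) + 1827) = 193*(21*(-72 - 8) + 1827) = 193*(21*(-80) + 1827) = 193*(-1680 + 1827) = 193*147 = 28371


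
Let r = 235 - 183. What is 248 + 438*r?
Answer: 23024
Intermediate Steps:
r = 52
248 + 438*r = 248 + 438*52 = 248 + 22776 = 23024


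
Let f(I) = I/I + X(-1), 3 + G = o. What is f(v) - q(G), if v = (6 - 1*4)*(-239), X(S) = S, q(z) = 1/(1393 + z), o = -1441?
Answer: 1/51 ≈ 0.019608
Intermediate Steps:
G = -1444 (G = -3 - 1441 = -1444)
v = -478 (v = (6 - 4)*(-239) = 2*(-239) = -478)
f(I) = 0 (f(I) = I/I - 1 = 1 - 1 = 0)
f(v) - q(G) = 0 - 1/(1393 - 1444) = 0 - 1/(-51) = 0 - 1*(-1/51) = 0 + 1/51 = 1/51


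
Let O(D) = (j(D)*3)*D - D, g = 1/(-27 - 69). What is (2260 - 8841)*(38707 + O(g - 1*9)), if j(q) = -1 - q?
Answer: -778337495819/3072 ≈ -2.5336e+8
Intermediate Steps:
g = -1/96 (g = 1/(-96) = -1/96 ≈ -0.010417)
O(D) = -D + D*(-3 - 3*D) (O(D) = ((-1 - D)*3)*D - D = (-3 - 3*D)*D - D = D*(-3 - 3*D) - D = -D + D*(-3 - 3*D))
(2260 - 8841)*(38707 + O(g - 1*9)) = (2260 - 8841)*(38707 - (-1/96 - 1*9)*(4 + 3*(-1/96 - 1*9))) = -6581*(38707 - (-1/96 - 9)*(4 + 3*(-1/96 - 9))) = -6581*(38707 - 1*(-865/96)*(4 + 3*(-865/96))) = -6581*(38707 - 1*(-865/96)*(4 - 865/32)) = -6581*(38707 - 1*(-865/96)*(-737/32)) = -6581*(38707 - 637505/3072) = -6581*118270399/3072 = -778337495819/3072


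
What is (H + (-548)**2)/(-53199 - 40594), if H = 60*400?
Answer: -324304/93793 ≈ -3.4577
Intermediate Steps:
H = 24000
(H + (-548)**2)/(-53199 - 40594) = (24000 + (-548)**2)/(-53199 - 40594) = (24000 + 300304)/(-93793) = 324304*(-1/93793) = -324304/93793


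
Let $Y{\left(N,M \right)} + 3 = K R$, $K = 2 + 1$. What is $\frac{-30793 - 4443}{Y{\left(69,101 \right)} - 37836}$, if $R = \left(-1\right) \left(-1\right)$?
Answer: $\frac{8809}{9459} \approx 0.93128$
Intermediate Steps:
$R = 1$
$K = 3$
$Y{\left(N,M \right)} = 0$ ($Y{\left(N,M \right)} = -3 + 3 \cdot 1 = -3 + 3 = 0$)
$\frac{-30793 - 4443}{Y{\left(69,101 \right)} - 37836} = \frac{-30793 - 4443}{0 - 37836} = - \frac{35236}{-37836} = \left(-35236\right) \left(- \frac{1}{37836}\right) = \frac{8809}{9459}$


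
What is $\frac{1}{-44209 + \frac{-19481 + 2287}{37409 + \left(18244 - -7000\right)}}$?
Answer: $- \frac{62653}{2769843671} \approx -2.262 \cdot 10^{-5}$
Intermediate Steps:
$\frac{1}{-44209 + \frac{-19481 + 2287}{37409 + \left(18244 - -7000\right)}} = \frac{1}{-44209 - \frac{17194}{37409 + \left(18244 + 7000\right)}} = \frac{1}{-44209 - \frac{17194}{37409 + 25244}} = \frac{1}{-44209 - \frac{17194}{62653}} = \frac{1}{- \frac{2769843671}{62653}} = - \frac{62653}{2769843671}$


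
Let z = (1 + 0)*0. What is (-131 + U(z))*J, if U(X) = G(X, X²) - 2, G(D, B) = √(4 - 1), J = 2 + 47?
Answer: -6517 + 49*√3 ≈ -6432.1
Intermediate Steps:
J = 49
z = 0 (z = 1*0 = 0)
G(D, B) = √3
U(X) = -2 + √3 (U(X) = √3 - 2 = -2 + √3)
(-131 + U(z))*J = (-131 + (-2 + √3))*49 = (-133 + √3)*49 = -6517 + 49*√3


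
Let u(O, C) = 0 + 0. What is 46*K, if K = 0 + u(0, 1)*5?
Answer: 0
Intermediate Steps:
u(O, C) = 0
K = 0 (K = 0 + 0*5 = 0 + 0 = 0)
46*K = 46*0 = 0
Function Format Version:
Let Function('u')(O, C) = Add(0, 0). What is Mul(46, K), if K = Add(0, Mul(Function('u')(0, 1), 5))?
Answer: 0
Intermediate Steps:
Function('u')(O, C) = 0
K = 0 (K = Add(0, Mul(0, 5)) = Add(0, 0) = 0)
Mul(46, K) = Mul(46, 0) = 0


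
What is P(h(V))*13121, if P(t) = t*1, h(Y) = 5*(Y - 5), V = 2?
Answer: -196815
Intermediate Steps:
h(Y) = -25 + 5*Y (h(Y) = 5*(-5 + Y) = -25 + 5*Y)
P(t) = t
P(h(V))*13121 = (-25 + 5*2)*13121 = (-25 + 10)*13121 = -15*13121 = -196815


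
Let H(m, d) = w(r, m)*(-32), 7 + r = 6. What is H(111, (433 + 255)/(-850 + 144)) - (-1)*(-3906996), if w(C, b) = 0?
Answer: -3906996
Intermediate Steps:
r = -1 (r = -7 + 6 = -1)
H(m, d) = 0 (H(m, d) = 0*(-32) = 0)
H(111, (433 + 255)/(-850 + 144)) - (-1)*(-3906996) = 0 - (-1)*(-3906996) = 0 - 1*3906996 = 0 - 3906996 = -3906996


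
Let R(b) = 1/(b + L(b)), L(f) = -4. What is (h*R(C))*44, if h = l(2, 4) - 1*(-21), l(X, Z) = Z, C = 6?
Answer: 550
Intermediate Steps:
R(b) = 1/(-4 + b) (R(b) = 1/(b - 4) = 1/(-4 + b))
h = 25 (h = 4 - 1*(-21) = 4 + 21 = 25)
(h*R(C))*44 = (25/(-4 + 6))*44 = (25/2)*44 = 550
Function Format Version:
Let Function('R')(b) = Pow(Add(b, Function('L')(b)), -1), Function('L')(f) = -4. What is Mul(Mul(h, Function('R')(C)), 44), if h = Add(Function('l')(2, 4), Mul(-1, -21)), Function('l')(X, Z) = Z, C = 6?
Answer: 550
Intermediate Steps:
Function('R')(b) = Pow(Add(-4, b), -1) (Function('R')(b) = Pow(Add(b, -4), -1) = Pow(Add(-4, b), -1))
h = 25 (h = Add(4, Mul(-1, -21)) = Add(4, 21) = 25)
Mul(Mul(h, Function('R')(C)), 44) = Mul(Mul(25, Pow(Add(-4, 6), -1)), 44) = Mul(Mul(25, Pow(2, -1)), 44) = Mul(Mul(25, Rational(1, 2)), 44) = Mul(Rational(25, 2), 44) = 550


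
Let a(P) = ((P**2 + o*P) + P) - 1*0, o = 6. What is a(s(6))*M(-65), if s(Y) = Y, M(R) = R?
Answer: -5070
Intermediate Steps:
a(P) = P**2 + 7*P (a(P) = ((P**2 + 6*P) + P) - 1*0 = (P**2 + 7*P) + 0 = P**2 + 7*P)
a(s(6))*M(-65) = (6*(7 + 6))*(-65) = (6*13)*(-65) = 78*(-65) = -5070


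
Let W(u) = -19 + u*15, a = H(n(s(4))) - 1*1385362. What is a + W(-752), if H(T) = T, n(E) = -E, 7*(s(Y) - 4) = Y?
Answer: -9776659/7 ≈ -1.3967e+6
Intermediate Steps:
s(Y) = 4 + Y/7
a = -9697566/7 (a = -(4 + (⅐)*4) - 1*1385362 = -(4 + 4/7) - 1385362 = -1*32/7 - 1385362 = -32/7 - 1385362 = -9697566/7 ≈ -1.3854e+6)
W(u) = -19 + 15*u
a + W(-752) = -9697566/7 + (-19 + 15*(-752)) = -9697566/7 + (-19 - 11280) = -9697566/7 - 11299 = -9776659/7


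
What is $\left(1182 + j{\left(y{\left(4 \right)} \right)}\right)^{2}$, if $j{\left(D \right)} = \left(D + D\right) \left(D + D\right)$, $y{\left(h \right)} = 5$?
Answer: $1643524$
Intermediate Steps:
$j{\left(D \right)} = 4 D^{2}$ ($j{\left(D \right)} = 2 D 2 D = 4 D^{2}$)
$\left(1182 + j{\left(y{\left(4 \right)} \right)}\right)^{2} = \left(1182 + 4 \cdot 5^{2}\right)^{2} = \left(1182 + 4 \cdot 25\right)^{2} = \left(1182 + 100\right)^{2} = 1282^{2} = 1643524$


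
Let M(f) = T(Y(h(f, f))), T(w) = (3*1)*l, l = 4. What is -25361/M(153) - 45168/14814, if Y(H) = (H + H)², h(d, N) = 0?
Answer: -6967405/3292 ≈ -2116.5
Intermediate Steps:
Y(H) = 4*H² (Y(H) = (2*H)² = 4*H²)
T(w) = 12 (T(w) = (3*1)*4 = 3*4 = 12)
M(f) = 12
-25361/M(153) - 45168/14814 = -25361/12 - 45168/14814 = -25361*1/12 - 45168*1/14814 = -25361/12 - 7528/2469 = -6967405/3292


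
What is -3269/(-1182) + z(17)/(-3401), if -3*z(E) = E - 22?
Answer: 11115899/4019982 ≈ 2.7652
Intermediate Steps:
z(E) = 22/3 - E/3 (z(E) = -(E - 22)/3 = -(-22 + E)/3 = 22/3 - E/3)
-3269/(-1182) + z(17)/(-3401) = -3269/(-1182) + (22/3 - ⅓*17)/(-3401) = -3269*(-1/1182) + (22/3 - 17/3)*(-1/3401) = 3269/1182 + (5/3)*(-1/3401) = 3269/1182 - 5/10203 = 11115899/4019982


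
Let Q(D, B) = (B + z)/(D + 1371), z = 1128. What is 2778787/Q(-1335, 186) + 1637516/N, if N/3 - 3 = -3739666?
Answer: 62350242034018/818986197 ≈ 76131.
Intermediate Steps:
N = -11218989 (N = 9 + 3*(-3739666) = 9 - 11218998 = -11218989)
Q(D, B) = (1128 + B)/(1371 + D) (Q(D, B) = (B + 1128)/(D + 1371) = (1128 + B)/(1371 + D))
2778787/Q(-1335, 186) + 1637516/N = 2778787/(((1128 + 186)/(1371 - 1335))) + 1637516/(-11218989) = 2778787/((1314/36)) + 1637516*(-1/11218989) = 2778787/(((1/36)*1314)) - 1637516/11218989 = 2778787/(73/2) - 1637516/11218989 = 2778787*(2/73) - 1637516/11218989 = 5557574/73 - 1637516/11218989 = 62350242034018/818986197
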